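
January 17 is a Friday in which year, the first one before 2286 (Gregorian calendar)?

From one year to the next, a fixed date's weekday advances by 1, or by 2 when a Feb 29 lies between the two dates.
2286: January 17 is Sunday.
2285: Saturday (−1)
2284: Thursday (−2)
2283: Wednesday (−1)
2282: Tuesday (−1)
2281: Monday (−1)
2280: Saturday (−2)
2279: Friday (−1)
January 17 falls on a Friday in 2279.

2279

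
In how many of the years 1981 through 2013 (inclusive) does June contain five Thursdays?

June has 30 days; it has five Thursdays when Thursday falls among the first (month-length − 28) days — i.e. when June 1 is one of Thursday/Wednesday.
June 1 by year: 1981:Mon 1982:Tue 1983:Wed✓ 1984:Fri 1985:Sat 1986:Sun 1987:Mon 1988:Wed✓ 1989:Thu✓ 1990:Fri 1991:Sat 1992:Mon 1993:Tue 1994:Wed✓ 1995:Thu✓ …(3 more)… 1999:Tue 2000:Thu✓ 2001:Fri 2002:Sat 2003:Sun 2004:Tue 2005:Wed✓ 2006:Thu✓ 2007:Fri 2008:Sun 2009:Mon 2010:Tue 2011:Wed✓ 2012:Fri 2013:Sat
Years with five Thursdays: 1983, 1988, 1989, 1994, 1995, 2000, 2005, 2006, 2011 → 9.

9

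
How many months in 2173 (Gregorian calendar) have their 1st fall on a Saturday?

Check the 1st of each month of 2173: Jan 1: Fri, Feb 1: Mon, Mar 1: Mon, Apr 1: Thu, May 1: Sat, Jun 1: Tue, Jul 1: Thu, Aug 1: Sun, Sep 1: Wed, Oct 1: Fri, Nov 1: Mon, Dec 1: Wed.
Saturday occurs in May — 1 month.

1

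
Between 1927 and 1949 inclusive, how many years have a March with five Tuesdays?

March has 31 days; it has five Tuesdays when Tuesday falls among the first (month-length − 28) days — i.e. when March 1 is one of Tuesday/Monday/Sunday.
March 1 by year: 1927:Tue✓ 1928:Thu 1929:Fri 1930:Sat 1931:Sun✓ 1932:Tue✓ 1933:Wed 1934:Thu 1935:Fri 1936:Sun✓ 1937:Mon✓ 1938:Tue✓ 1939:Wed 1940:Fri 1941:Sat 1942:Sun✓ 1943:Mon✓ 1944:Wed 1945:Thu 1946:Fri 1947:Sat 1948:Mon✓ 1949:Tue✓
Years with five Tuesdays: 1927, 1931, 1932, 1936, 1937, 1938, 1942, 1943, 1948, 1949 → 10.

10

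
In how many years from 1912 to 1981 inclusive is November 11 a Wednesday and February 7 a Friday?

2

Check each year's weekday for November 11 and February 7:
  1912: Mon/Wed  1913: Tue/Fri  1914: Wed/Sat  1915: Thu/Sun  1916: Sat/Mon  1917: Sun/Wed  1918: Mon/Thu  1919: Tue/Fri  1920: Thu/Sat  1921: Fri/Mon  1922: Sat/Tue  1923: Sun/Wed  1924: Tue/Thu  1925: Wed/Sat  …(42 more)…  1968: Mon/Wed  1969: Tue/Fri  1970: Wed/Sat  1971: Thu/Sun  1972: Sat/Mon  1973: Sun/Wed  1974: Mon/Thu  1975: Tue/Fri  1976: Thu/Sat  1977: Fri/Mon  1978: Sat/Tue  1979: Sun/Wed  1980: Tue/Thu  1981: Wed/Sat
Both conditions hold in: 1936, 1964 — 2.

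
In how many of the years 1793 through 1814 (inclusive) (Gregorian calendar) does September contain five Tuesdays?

7

September has 30 days; it has five Tuesdays when Tuesday falls among the first (month-length − 28) days — i.e. when September 1 is one of Tuesday/Monday.
September 1 by year: 1793:Sun 1794:Mon✓ 1795:Tue✓ 1796:Thu 1797:Fri 1798:Sat 1799:Sun 1800:Mon✓ 1801:Tue✓ 1802:Wed 1803:Thu 1804:Sat 1805:Sun 1806:Mon✓ 1807:Tue✓ 1808:Thu 1809:Fri 1810:Sat 1811:Sun 1812:Tue✓ 1813:Wed 1814:Thu
Years with five Tuesdays: 1794, 1795, 1800, 1801, 1806, 1807, 1812 → 7.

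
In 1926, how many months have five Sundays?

A month of length L has five Sundays iff its first Sunday is on day ≤ L−28 (so day 1–3 in a 31-day month, 1–2 in a 30-day month, day 1 in a leap February).
Checking each month of 1926: Jan starts Fri (31d) ✓; Feb starts Mon (28d); Mar starts Mon (31d); Apr starts Thu (30d); May starts Sat (31d) ✓; Jun starts Tue (30d); Jul starts Thu (31d); Aug starts Sun (31d) ✓; Sep starts Wed (30d); Oct starts Fri (31d) ✓; Nov starts Mon (30d); Dec starts Wed (31d).
Five-Sunday months: January, May, August, October → 4.

4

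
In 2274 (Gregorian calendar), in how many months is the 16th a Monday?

Check the 16th of each month of 2274: Jan 16: Fri, Feb 16: Mon, Mar 16: Mon, Apr 16: Thu, May 16: Sat, Jun 16: Tue, Jul 16: Thu, Aug 16: Sun, Sep 16: Wed, Oct 16: Fri, Nov 16: Mon, Dec 16: Wed.
Monday occurs in February, March, November — 3 months.

3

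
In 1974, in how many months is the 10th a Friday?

Check the 10th of each month of 1974: Jan 10: Thu, Feb 10: Sun, Mar 10: Sun, Apr 10: Wed, May 10: Fri, Jun 10: Mon, Jul 10: Wed, Aug 10: Sat, Sep 10: Tue, Oct 10: Thu, Nov 10: Sun, Dec 10: Tue.
Friday occurs in May — 1 month.

1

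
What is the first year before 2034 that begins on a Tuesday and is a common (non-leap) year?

2030

Jan 1 advances by 2 weekdays after a leap year and by 1 after a common year.
2034: Jan 1 is Sunday.
2033: Saturday
2032: Thursday (leap)
2031: Wednesday
2030: Tuesday
2030 begins on a Tuesday and is a common year.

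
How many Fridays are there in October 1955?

October 1955 has 31 days and begins on Saturday.
The first Friday is October 7.
Fridays fall on 7, 14, 21, 28 — that's 4.

4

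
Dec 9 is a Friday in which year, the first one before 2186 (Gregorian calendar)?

From one year to the next, a fixed date's weekday advances by 1, or by 2 when a Feb 29 lies between the two dates.
2186: December 9 is Saturday.
2185: Friday (−1)
Dec 9 falls on a Friday in 2185.

2185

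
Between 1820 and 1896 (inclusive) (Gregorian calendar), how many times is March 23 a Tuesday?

Track March 23's weekday year by year (advancing +1, or +2 across a Feb 29):
  1820: Thu  1821: Fri (+1)  1822: Sat (+1)  1823: Sun (+1)  1824: Tue (+2) ✓
  1825: Wed (+1)  1826: Thu (+1)  1827: Fri (+1)  1828: Sun (+2)  1829: Mon (+1)
  1830: Tue (+1) ✓  1831: Wed (+1)  1832: Fri (+2)  1833: Sat (+1)  … (49 more years) …
  1883: Fri (+1)  1884: Sun (+2)  1885: Mon (+1)  1886: Tue (+1) ✓  1887: Wed (+1)
  1888: Fri (+2)  1889: Sat (+1)  1890: Sun (+1)  1891: Mon (+1)  1892: Wed (+2)
  1893: Thu (+1)  1894: Fri (+1)  1895: Sat (+1)  1896: Mon (+2)
Tuesday years: 1824, 1830, 1841, 1847, 1852, 1858, 1869, 1875, 1880, 1886 — 10 in total.

10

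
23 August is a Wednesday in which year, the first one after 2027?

2028

From one year to the next, a fixed date's weekday advances by 1, or by 2 when a Feb 29 lies between the two dates.
2027: August 23 is Monday.
2028: Wednesday (+2)
23 August falls on a Wednesday in 2028.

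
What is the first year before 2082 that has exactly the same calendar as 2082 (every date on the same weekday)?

Two years share a calendar iff Jan 1 falls on the same weekday and both are leap or both are common. 2082: Jan 1 is Thursday, common year.
2081: Jan 1 Wednesday, common
2080: Jan 1 Monday, leap
2079: Jan 1 Sunday, common
2078: Jan 1 Saturday, common
2077: Jan 1 Friday, common
2076: Jan 1 Wednesday, leap
2075: Jan 1 Tuesday, common
2074: Jan 1 Monday, common
2073: Jan 1 Sunday, common
2072: Jan 1 Friday, leap
2071: Jan 1 Thursday, common
2071 matches on both conditions.

2071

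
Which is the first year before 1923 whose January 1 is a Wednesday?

1919

Jan 1 advances by 2 weekdays after a leap year and by 1 after a common year.
1923: Jan 1 is Monday.
1922: Sunday
1921: Saturday
1920: Thursday (leap)
1919: Wednesday
1919 begins on a Wednesday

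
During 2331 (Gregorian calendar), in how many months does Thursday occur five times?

5

A month of length L has five Thursdays iff its first Thursday is on day ≤ L−28 (so day 1–3 in a 31-day month, 1–2 in a 30-day month, day 1 in a leap February).
Checking each month of 2331: Jan starts Thu (31d) ✓; Feb starts Sun (28d); Mar starts Sun (31d); Apr starts Wed (30d) ✓; May starts Fri (31d); Jun starts Mon (30d); Jul starts Wed (31d) ✓; Aug starts Sat (31d); Sep starts Tue (30d); Oct starts Thu (31d) ✓; Nov starts Sun (30d); Dec starts Tue (31d) ✓.
Five-Thursday months: January, April, July, October, December → 5.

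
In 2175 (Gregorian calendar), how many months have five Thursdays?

A month of length L has five Thursdays iff its first Thursday is on day ≤ L−28 (so day 1–3 in a 31-day month, 1–2 in a 30-day month, day 1 in a leap February).
Checking each month of 2175: Jan starts Sun (31d); Feb starts Wed (28d); Mar starts Wed (31d) ✓; Apr starts Sat (30d); May starts Mon (31d); Jun starts Thu (30d) ✓; Jul starts Sat (31d); Aug starts Tue (31d) ✓; Sep starts Fri (30d); Oct starts Sun (31d); Nov starts Wed (30d) ✓; Dec starts Fri (31d).
Five-Thursday months: March, June, August, November → 4.

4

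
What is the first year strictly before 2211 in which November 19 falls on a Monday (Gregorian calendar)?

From one year to the next, a fixed date's weekday advances by 1, or by 2 when a Feb 29 lies between the two dates.
2211: November 19 is Tuesday.
2210: Monday (−1)
November 19 falls on a Monday in 2210.

2210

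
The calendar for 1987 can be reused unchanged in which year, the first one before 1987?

Two years share a calendar iff Jan 1 falls on the same weekday and both are leap or both are common. 1987: Jan 1 is Thursday, common year.
1986: Jan 1 Wednesday, common
1985: Jan 1 Tuesday, common
1984: Jan 1 Sunday, leap
1983: Jan 1 Saturday, common
1982: Jan 1 Friday, common
1981: Jan 1 Thursday, common
1981 matches on both conditions.

1981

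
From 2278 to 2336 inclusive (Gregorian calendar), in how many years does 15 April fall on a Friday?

Track 15 April's weekday year by year (advancing +1, or +2 across a Feb 29):
  2278: Mon  2279: Tue (+1)  2280: Thu (+2)  2281: Fri (+1) ✓  2282: Sat (+1)
  2283: Sun (+1)  2284: Tue (+2)  2285: Wed (+1)  2286: Thu (+1)  2287: Fri (+1) ✓
  2288: Sun (+2)  2289: Mon (+1)  2290: Tue (+1)  2291: Wed (+1)  … (31 more years) …
  2323: Sun (+1)  2324: Tue (+2)  2325: Wed (+1)  2326: Thu (+1)  2327: Fri (+1) ✓
  2328: Sun (+2)  2329: Mon (+1)  2330: Tue (+1)  2331: Wed (+1)  2332: Fri (+2) ✓
  2333: Sat (+1)  2334: Sun (+1)  2335: Mon (+1)  2336: Wed (+2)
Friday years: 2281, 2287, 2292, 2298, 2304, 2310, 2321, 2327, 2332 — 9 in total.

9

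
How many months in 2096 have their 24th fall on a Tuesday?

3

Check the 24th of each month of 2096: Jan 24: Tue, Feb 24: Fri, Mar 24: Sat, Apr 24: Tue, May 24: Thu, Jun 24: Sun, Jul 24: Tue, Aug 24: Fri, Sep 24: Mon, Oct 24: Wed, Nov 24: Sat, Dec 24: Mon.
Tuesday occurs in January, April, July — 3 months.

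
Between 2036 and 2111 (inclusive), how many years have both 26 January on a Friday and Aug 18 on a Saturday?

Check each year's weekday for 26 January and Aug 18:
  2036: Sat/Mon  2037: Mon/Tue  2038: Tue/Wed  2039: Wed/Thu  2040: Thu/Sat  2041: Sat/Sun  2042: Sun/Mon  2043: Mon/Tue  2044: Tue/Thu  2045: Thu/Fri  2046: Fri/Sat ✓  2047: Sat/Sun  2048: Sun/Tue  2049: Tue/Wed  …(48 more)…  2098: Sun/Mon  2099: Mon/Tue  2100: Tue/Wed  2101: Wed/Thu  2102: Thu/Fri  2103: Fri/Sat ✓  2104: Sat/Mon  2105: Mon/Tue  2106: Tue/Wed  2107: Wed/Thu  2108: Thu/Sat  2109: Sat/Sun  2110: Sun/Mon  2111: Mon/Tue
Both conditions hold in: 2046, 2057, 2063, 2074, 2085, 2091, 2103 — 7.

7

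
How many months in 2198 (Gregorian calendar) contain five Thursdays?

A month of length L has five Thursdays iff its first Thursday is on day ≤ L−28 (so day 1–3 in a 31-day month, 1–2 in a 30-day month, day 1 in a leap February).
Checking each month of 2198: Jan starts Mon (31d); Feb starts Thu (28d); Mar starts Thu (31d) ✓; Apr starts Sun (30d); May starts Tue (31d) ✓; Jun starts Fri (30d); Jul starts Sun (31d); Aug starts Wed (31d) ✓; Sep starts Sat (30d); Oct starts Mon (31d); Nov starts Thu (30d) ✓; Dec starts Sat (31d).
Five-Thursday months: March, May, August, November → 4.

4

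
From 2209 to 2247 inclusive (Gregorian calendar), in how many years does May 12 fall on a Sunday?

6

Track May 12's weekday year by year (advancing +1, or +2 across a Feb 29):
  2209: Fri  2210: Sat (+1)  2211: Sun (+1) ✓  2212: Tue (+2)  2213: Wed (+1)
  2214: Thu (+1)  2215: Fri (+1)  2216: Sun (+2) ✓  2217: Mon (+1)  2218: Tue (+1)
  2219: Wed (+1)  2220: Fri (+2)  2221: Sat (+1)  2222: Sun (+1) ✓  … (11 more years) …
  2234: Mon (+1)  2235: Tue (+1)  2236: Thu (+2)  2237: Fri (+1)  2238: Sat (+1)
  2239: Sun (+1) ✓  2240: Tue (+2)  2241: Wed (+1)  2242: Thu (+1)  2243: Fri (+1)
  2244: Sun (+2) ✓  2245: Mon (+1)  2246: Tue (+1)  2247: Wed (+1)
Sunday years: 2211, 2216, 2222, 2233, 2239, 2244 — 6 in total.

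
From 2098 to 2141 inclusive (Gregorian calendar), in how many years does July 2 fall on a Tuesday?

5

Track July 2's weekday year by year (advancing +1, or +2 across a Feb 29):
  2098: Wed  2099: Thu (+1)  2100: Fri (+1)  2101: Sat (+1)  2102: Sun (+1)
  2103: Mon (+1)  2104: Wed (+2)  2105: Thu (+1)  2106: Fri (+1)  2107: Sat (+1)
  2108: Mon (+2)  2109: Tue (+1) ✓  2110: Wed (+1)  2111: Thu (+1)  … (16 more years) …
  2128: Fri (+2)  2129: Sat (+1)  2130: Sun (+1)  2131: Mon (+1)  2132: Wed (+2)
  2133: Thu (+1)  2134: Fri (+1)  2135: Sat (+1)  2136: Mon (+2)  2137: Tue (+1) ✓
  2138: Wed (+1)  2139: Thu (+1)  2140: Sat (+2)  2141: Sun (+1)
Tuesday years: 2109, 2115, 2120, 2126, 2137 — 5 in total.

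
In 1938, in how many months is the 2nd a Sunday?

2

Check the 2nd of each month of 1938: Jan 2: Sun, Feb 2: Wed, Mar 2: Wed, Apr 2: Sat, May 2: Mon, Jun 2: Thu, Jul 2: Sat, Aug 2: Tue, Sep 2: Fri, Oct 2: Sun, Nov 2: Wed, Dec 2: Fri.
Sunday occurs in January, October — 2 months.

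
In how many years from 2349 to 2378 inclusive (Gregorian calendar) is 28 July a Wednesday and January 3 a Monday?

0

Check each year's weekday for 28 July and January 3:
  2349: Thu/Mon  2350: Fri/Tue  2351: Sat/Wed  2352: Mon/Thu  2353: Tue/Sat  2354: Wed/Sun  2355: Thu/Mon  2356: Sat/Tue  2357: Sun/Thu  2358: Mon/Fri  2359: Tue/Sat  2360: Thu/Sun  2361: Fri/Tue  2362: Sat/Wed  2363: Sun/Thu  2364: Tue/Fri  2365: Wed/Sun  2366: Thu/Mon  2367: Fri/Tue  2368: Sun/Wed  2369: Mon/Fri  2370: Tue/Sat  2371: Wed/Sun  2372: Fri/Mon  2373: Sat/Wed  2374: Sun/Thu  2375: Mon/Fri  2376: Wed/Sat  2377: Thu/Mon  2378: Fri/Tue
Both conditions hold in: no year — 0.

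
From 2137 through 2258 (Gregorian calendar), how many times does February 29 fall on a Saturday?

4

Leap years in 2137–2258: 29 of them.
Feb 29 weekday advances by 5 (mod 7) from one leap year to the next four years later (or differs when a century non-leap intervenes).
Leap-day weekdays: 2140:Mon 2144:Sat✓ 2148:Thu 2152:Tue 2156:Sun 2160:Fri 2164:Wed 2168:Mon 2172:Sat✓ 2176:Thu 2180:Tue 2184:Sun 2188:Fri …(3 more)… 2208:Mon 2212:Sat✓ 2216:Thu 2220:Tue 2224:Sun 2228:Fri 2232:Wed 2236:Mon 2240:Sat✓ 2244:Thu 2248:Tue 2252:Sun 2256:Fri
Saturday: 2144, 2172, 2212, 2240 → 4.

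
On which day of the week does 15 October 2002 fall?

January 1, 2002 is a Tuesday.
October 15 is day 288 of the year, i.e. 287 days after Jan 1.
287 mod 7 = 0, so advance 0 weekdays from Tuesday: Tuesday.

Tuesday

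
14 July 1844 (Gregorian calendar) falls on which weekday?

January 1, 1844 is a Monday.
July 14 is day 196 of the year, i.e. 195 days after Jan 1.
195 mod 7 = 6, so advance 6 weekdays from Monday: Sunday.

Sunday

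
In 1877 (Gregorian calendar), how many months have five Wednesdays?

A month of length L has five Wednesdays iff its first Wednesday is on day ≤ L−28 (so day 1–3 in a 31-day month, 1–2 in a 30-day month, day 1 in a leap February).
Checking each month of 1877: Jan starts Mon (31d) ✓; Feb starts Thu (28d); Mar starts Thu (31d); Apr starts Sun (30d); May starts Tue (31d) ✓; Jun starts Fri (30d); Jul starts Sun (31d); Aug starts Wed (31d) ✓; Sep starts Sat (30d); Oct starts Mon (31d) ✓; Nov starts Thu (30d); Dec starts Sat (31d).
Five-Wednesday months: January, May, August, October → 4.

4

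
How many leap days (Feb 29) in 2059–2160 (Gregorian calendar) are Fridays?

5

Leap years in 2059–2160: 25 of them.
Feb 29 weekday advances by 5 (mod 7) from one leap year to the next four years later (or differs when a century non-leap intervenes).
Leap-day weekdays: 2060:Sun 2064:Fri✓ 2068:Wed 2072:Mon 2076:Sat 2080:Thu 2084:Tue 2088:Sun 2092:Fri✓ 2096:Wed 2104:Fri✓ 2108:Wed 2112:Mon 2116:Sat 2120:Thu 2124:Tue 2128:Sun 2132:Fri✓ 2136:Wed 2140:Mon 2144:Sat 2148:Thu 2152:Tue 2156:Sun 2160:Fri✓
Friday: 2064, 2092, 2104, 2132, 2160 → 5.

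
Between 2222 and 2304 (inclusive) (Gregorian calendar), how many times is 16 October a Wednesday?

12

Track 16 October's weekday year by year (advancing +1, or +2 across a Feb 29):
  2222: Wed ✓  2223: Thu (+1)  2224: Sat (+2)  2225: Sun (+1)  2226: Mon (+1)
  2227: Tue (+1)  2228: Thu (+2)  2229: Fri (+1)  2230: Sat (+1)  2231: Sun (+1)
  2232: Tue (+2)  2233: Wed (+1) ✓  2234: Thu (+1)  2235: Fri (+1)  … (55 more years) …
  2291: Fri (+1)  2292: Sun (+2)  2293: Mon (+1)  2294: Tue (+1)  2295: Wed (+1) ✓
  2296: Fri (+2)  2297: Sat (+1)  2298: Sun (+1)  2299: Mon (+1)  2300: Tue (+1)
  2301: Wed (+1) ✓  2302: Thu (+1)  2303: Fri (+1)  2304: Sun (+2)
Wednesday years: 2222, 2233, 2239, 2244, 2250, 2261, 2267, 2272, 2278, 2289, 2295, 2301 — 12 in total.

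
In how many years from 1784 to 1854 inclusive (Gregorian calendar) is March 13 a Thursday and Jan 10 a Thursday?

Check each year's weekday for March 13 and Jan 10:
  1784: Sat/Sat  1785: Sun/Mon  1786: Mon/Tue  1787: Tue/Wed  1788: Thu/Thu ✓  1789: Fri/Sat  1790: Sat/Sun  1791: Sun/Mon  1792: Tue/Tue  1793: Wed/Thu  1794: Thu/Fri  1795: Fri/Sat  1796: Sun/Sun  1797: Mon/Tue  …(43 more)…  1841: Sat/Sun  1842: Sun/Mon  1843: Mon/Tue  1844: Wed/Wed  1845: Thu/Fri  1846: Fri/Sat  1847: Sat/Sun  1848: Mon/Mon  1849: Tue/Wed  1850: Wed/Thu  1851: Thu/Fri  1852: Sat/Sat  1853: Sun/Mon  1854: Mon/Tue
Both conditions hold in: 1788, 1828 — 2.

2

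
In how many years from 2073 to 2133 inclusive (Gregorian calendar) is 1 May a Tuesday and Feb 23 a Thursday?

Check each year's weekday for 1 May and Feb 23:
  2073: Mon/Thu  2074: Tue/Fri  2075: Wed/Sat  2076: Fri/Sun  2077: Sat/Tue  2078: Sun/Wed  2079: Mon/Thu  2080: Wed/Fri  2081: Thu/Sun  2082: Fri/Mon  2083: Sat/Tue  2084: Mon/Wed  2085: Tue/Fri  2086: Wed/Sat  …(33 more)…  2120: Wed/Fri  2121: Thu/Sun  2122: Fri/Mon  2123: Sat/Tue  2124: Mon/Wed  2125: Tue/Fri  2126: Wed/Sat  2127: Thu/Sun  2128: Sat/Mon  2129: Sun/Wed  2130: Mon/Thu  2131: Tue/Fri  2132: Thu/Sat  2133: Fri/Mon
Both conditions hold in: 2096, 2108 — 2.

2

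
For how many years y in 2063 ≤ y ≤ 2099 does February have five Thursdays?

February has 28 days (29 in leap years); it has five Thursdays when Thursday falls among the first (month-length − 28) days — i.e. when February 1 is Thursday in a leap year (never in a common year).
February 1 by year: 2063:Thu 2064:Fri 2065:Sun 2066:Mon 2067:Tue 2068:Wed 2069:Fri 2070:Sat 2071:Sun 2072:Mon 2073:Wed 2074:Thu 2075:Fri 2076:Sat 2077:Mon …(7 more)… 2085:Thu 2086:Fri 2087:Sat 2088:Sun 2089:Tue 2090:Wed 2091:Thu 2092:Fri 2093:Sun 2094:Mon 2095:Tue 2096:Wed 2097:Fri 2098:Sat 2099:Sun
Years with five Thursdays: 2080 → 1.

1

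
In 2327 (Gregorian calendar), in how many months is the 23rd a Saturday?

2

Check the 23rd of each month of 2327: Jan 23: Sun, Feb 23: Wed, Mar 23: Wed, Apr 23: Sat, May 23: Mon, Jun 23: Thu, Jul 23: Sat, Aug 23: Tue, Sep 23: Fri, Oct 23: Sun, Nov 23: Wed, Dec 23: Fri.
Saturday occurs in April, July — 2 months.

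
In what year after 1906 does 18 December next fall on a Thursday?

From one year to the next, a fixed date's weekday advances by 1, or by 2 when a Feb 29 lies between the two dates.
1906: December 18 is Tuesday.
1907: Wednesday (+1)
1908: Friday (+2)
1909: Saturday (+1)
1910: Sunday (+1)
1911: Monday (+1)
1912: Wednesday (+2)
1913: Thursday (+1)
18 December falls on a Thursday in 1913.

1913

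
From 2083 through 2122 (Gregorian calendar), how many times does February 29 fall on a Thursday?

Leap years in 2083–2122: 9 of them.
Feb 29 weekday advances by 5 (mod 7) from one leap year to the next four years later (or differs when a century non-leap intervenes).
Leap-day weekdays: 2084:Tue 2088:Sun 2092:Fri 2096:Wed 2104:Fri 2108:Wed 2112:Mon 2116:Sat 2120:Thu✓
Thursday: 2120 → 1.

1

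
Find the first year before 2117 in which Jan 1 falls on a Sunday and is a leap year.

2108

Jan 1 advances by 2 weekdays after a leap year and by 1 after a common year.
2117: Jan 1 is Friday.
2116: Wednesday (leap)
2115: Tuesday
2114: Monday
2113: Sunday
2112: Friday (leap)
2111: Thursday
2110: Wednesday
2109: Tuesday
2108: Sunday (leap)
2108 begins on a Sunday and is a leap year.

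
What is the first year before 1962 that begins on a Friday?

1960

Jan 1 advances by 2 weekdays after a leap year and by 1 after a common year.
1962: Jan 1 is Monday.
1961: Sunday
1960: Friday (leap)
1960 begins on a Friday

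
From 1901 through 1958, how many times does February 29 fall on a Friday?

Leap years in 1901–1958: 14 of them.
Feb 29 weekday advances by 5 (mod 7) from one leap year to the next four years later (or differs when a century non-leap intervenes).
Leap-day weekdays: 1904:Mon 1908:Sat 1912:Thu 1916:Tue 1920:Sun 1924:Fri✓ 1928:Wed 1932:Mon 1936:Sat 1940:Thu 1944:Tue 1948:Sun 1952:Fri✓ 1956:Wed
Friday: 1924, 1952 → 2.

2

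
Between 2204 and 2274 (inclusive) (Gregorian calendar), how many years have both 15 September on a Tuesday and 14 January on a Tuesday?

3

Check each year's weekday for 15 September and 14 January:
  2204: Sat/Sat  2205: Sun/Mon  2206: Mon/Tue  2207: Tue/Wed  2208: Thu/Thu  2209: Fri/Sat  2210: Sat/Sun  2211: Sun/Mon  2212: Tue/Tue ✓  2213: Wed/Thu  2214: Thu/Fri  2215: Fri/Sat  2216: Sun/Sun  2217: Mon/Tue  …(43 more)…  2261: Sun/Mon  2262: Mon/Tue  2263: Tue/Wed  2264: Thu/Thu  2265: Fri/Sat  2266: Sat/Sun  2267: Sun/Mon  2268: Tue/Tue ✓  2269: Wed/Thu  2270: Thu/Fri  2271: Fri/Sat  2272: Sun/Sun  2273: Mon/Tue  2274: Tue/Wed
Both conditions hold in: 2212, 2240, 2268 — 3.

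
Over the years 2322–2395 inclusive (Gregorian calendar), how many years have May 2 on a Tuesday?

11

Track May 2's weekday year by year (advancing +1, or +2 across a Feb 29):
  2322: Tue ✓  2323: Wed (+1)  2324: Fri (+2)  2325: Sat (+1)  2326: Sun (+1)
  2327: Mon (+1)  2328: Wed (+2)  2329: Thu (+1)  2330: Fri (+1)  2331: Sat (+1)
  2332: Mon (+2)  2333: Tue (+1) ✓  2334: Wed (+1)  2335: Thu (+1)  … (46 more years) …
  2382: Sun (+1)  2383: Mon (+1)  2384: Wed (+2)  2385: Thu (+1)  2386: Fri (+1)
  2387: Sat (+1)  2388: Mon (+2)  2389: Tue (+1) ✓  2390: Wed (+1)  2391: Thu (+1)
  2392: Sat (+2)  2393: Sun (+1)  2394: Mon (+1)  2395: Tue (+1) ✓
Tuesday years: 2322, 2333, 2339, 2344, 2350, 2361, 2367, 2372, 2378, 2389, 2395 — 11 in total.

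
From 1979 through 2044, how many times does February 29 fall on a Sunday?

Leap years in 1979–2044: 17 of them.
Feb 29 weekday advances by 5 (mod 7) from one leap year to the next four years later (or differs when a century non-leap intervenes).
Leap-day weekdays: 1980:Fri 1984:Wed 1988:Mon 1992:Sat 1996:Thu 2000:Tue 2004:Sun✓ 2008:Fri 2012:Wed 2016:Mon 2020:Sat 2024:Thu 2028:Tue 2032:Sun✓ 2036:Fri 2040:Wed 2044:Mon
Sunday: 2004, 2032 → 2.

2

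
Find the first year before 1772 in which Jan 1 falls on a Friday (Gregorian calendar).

1768

Jan 1 advances by 2 weekdays after a leap year and by 1 after a common year.
1772: Jan 1 is Wednesday (leap).
1771: Tuesday
1770: Monday
1769: Sunday
1768: Friday (leap)
1768 begins on a Friday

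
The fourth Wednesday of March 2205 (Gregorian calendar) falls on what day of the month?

March 1, 2205 is a Friday, so the first Wednesday is the 6th.
The fourth Wednesday is 6 + 21 = 27.

27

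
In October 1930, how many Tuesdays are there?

October 1930 has 31 days and begins on Wednesday.
The first Tuesday is October 7.
Tuesdays fall on 7, 14, 21, 28 — that's 4.

4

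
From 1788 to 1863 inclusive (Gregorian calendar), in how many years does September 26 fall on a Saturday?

Track September 26's weekday year by year (advancing +1, or +2 across a Feb 29):
  1788: Fri  1789: Sat (+1) ✓  1790: Sun (+1)  1791: Mon (+1)  1792: Wed (+2)
  1793: Thu (+1)  1794: Fri (+1)  1795: Sat (+1) ✓  1796: Mon (+2)  1797: Tue (+1)
  1798: Wed (+1)  1799: Thu (+1)  1800: Fri (+1)  1801: Sat (+1) ✓  … (48 more years) …
  1850: Thu (+1)  1851: Fri (+1)  1852: Sun (+2)  1853: Mon (+1)  1854: Tue (+1)
  1855: Wed (+1)  1856: Fri (+2)  1857: Sat (+1) ✓  1858: Sun (+1)  1859: Mon (+1)
  1860: Wed (+2)  1861: Thu (+1)  1862: Fri (+1)  1863: Sat (+1) ✓
Saturday years: 1789, 1795, 1801, 1807, 1812, 1818, 1829, 1835, 1840, 1846, 1857, 1863 — 12 in total.

12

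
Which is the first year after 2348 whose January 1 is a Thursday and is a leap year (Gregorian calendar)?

2376

Jan 1 advances by 2 weekdays after a leap year and by 1 after a common year.
2348: Jan 1 is Thursday (leap).
2349: Saturday
2350: Sunday
2351: Monday
2352: Tuesday (leap)
2353: Thursday
2354: Friday
2355: Saturday
2356: Sunday (leap)
2357: Tuesday
2358: Wednesday
2359: Thursday
2360: Friday (leap)
2361: Sunday
2362: Monday
2363: Tuesday
2364: Wednesday (leap)
2365: Friday
2366: Saturday
2367: Sunday
2368: Monday (leap)
2369: Wednesday
2370: Thursday
2371: Friday
2372: Saturday (leap)
2373: Monday
2374: Tuesday
2375: Wednesday
2376: Thursday (leap)
2376 begins on a Thursday and is a leap year.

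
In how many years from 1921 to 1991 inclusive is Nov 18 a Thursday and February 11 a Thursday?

Check each year's weekday for Nov 18 and February 11:
  1921: Fri/Fri  1922: Sat/Sat  1923: Sun/Sun  1924: Tue/Mon  1925: Wed/Wed  1926: Thu/Thu ✓  1927: Fri/Fri  1928: Sun/Sat  1929: Mon/Mon  1930: Tue/Tue  1931: Wed/Wed  1932: Fri/Thu  1933: Sat/Sat  1934: Sun/Sun  …(43 more)…  1978: Sat/Sat  1979: Sun/Sun  1980: Tue/Mon  1981: Wed/Wed  1982: Thu/Thu ✓  1983: Fri/Fri  1984: Sun/Sat  1985: Mon/Mon  1986: Tue/Tue  1987: Wed/Wed  1988: Fri/Thu  1989: Sat/Sat  1990: Sun/Sun  1991: Mon/Mon
Both conditions hold in: 1926, 1937, 1943, 1954, 1965, 1971, 1982 — 7.

7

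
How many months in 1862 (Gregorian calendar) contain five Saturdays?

4

A month of length L has five Saturdays iff its first Saturday is on day ≤ L−28 (so day 1–3 in a 31-day month, 1–2 in a 30-day month, day 1 in a leap February).
Checking each month of 1862: Jan starts Wed (31d); Feb starts Sat (28d); Mar starts Sat (31d) ✓; Apr starts Tue (30d); May starts Thu (31d) ✓; Jun starts Sun (30d); Jul starts Tue (31d); Aug starts Fri (31d) ✓; Sep starts Mon (30d); Oct starts Wed (31d); Nov starts Sat (30d) ✓; Dec starts Mon (31d).
Five-Saturday months: March, May, August, November → 4.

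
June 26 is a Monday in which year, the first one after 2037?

2045

From one year to the next, a fixed date's weekday advances by 1, or by 2 when a Feb 29 lies between the two dates.
2037: June 26 is Friday.
2038: Saturday (+1)
2039: Sunday (+1)
2040: Tuesday (+2)
2041: Wednesday (+1)
2042: Thursday (+1)
2043: Friday (+1)
2044: Sunday (+2)
2045: Monday (+1)
June 26 falls on a Monday in 2045.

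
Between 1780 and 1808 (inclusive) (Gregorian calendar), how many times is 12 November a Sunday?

3

Track 12 November's weekday year by year (advancing +1, or +2 across a Feb 29):
  1780: Sun ✓  1781: Mon (+1)  1782: Tue (+1)  1783: Wed (+1)  1784: Fri (+2)
  1785: Sat (+1)  1786: Sun (+1) ✓  1787: Mon (+1)  1788: Wed (+2)  1789: Thu (+1)
  1790: Fri (+1)  1791: Sat (+1)  1792: Mon (+2)  1793: Tue (+1)  1794: Wed (+1)
  1795: Thu (+1)  1796: Sat (+2)  1797: Sun (+1) ✓  1798: Mon (+1)  1799: Tue (+1)
  1800: Wed (+1)  1801: Thu (+1)  1802: Fri (+1)  1803: Sat (+1)  1804: Mon (+2)
  1805: Tue (+1)  1806: Wed (+1)  1807: Thu (+1)  1808: Sat (+2)
Sunday years: 1780, 1786, 1797 — 3 in total.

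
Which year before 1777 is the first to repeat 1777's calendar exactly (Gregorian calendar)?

Two years share a calendar iff Jan 1 falls on the same weekday and both are leap or both are common. 1777: Jan 1 is Wednesday, common year.
1776: Jan 1 Monday, leap
1775: Jan 1 Sunday, common
1774: Jan 1 Saturday, common
1773: Jan 1 Friday, common
1772: Jan 1 Wednesday, leap
1771: Jan 1 Tuesday, common
1770: Jan 1 Monday, common
1769: Jan 1 Sunday, common
1768: Jan 1 Friday, leap
1767: Jan 1 Thursday, common
1766: Jan 1 Wednesday, common
1766 matches on both conditions.

1766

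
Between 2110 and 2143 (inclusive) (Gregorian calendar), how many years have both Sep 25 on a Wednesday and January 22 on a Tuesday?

Check each year's weekday for Sep 25 and January 22:
  2110: Thu/Wed  2111: Fri/Thu  2112: Sun/Fri  2113: Mon/Sun  2114: Tue/Mon  2115: Wed/Tue ✓  2116: Fri/Wed  2117: Sat/Fri  2118: Sun/Sat  2119: Mon/Sun  2120: Wed/Mon  2121: Thu/Wed  2122: Fri/Thu  2123: Sat/Fri  …(6 more)…  2130: Mon/Sun  2131: Tue/Mon  2132: Thu/Tue  2133: Fri/Thu  2134: Sat/Fri  2135: Sun/Sat  2136: Tue/Sun  2137: Wed/Tue ✓  2138: Thu/Wed  2139: Fri/Thu  2140: Sun/Fri  2141: Mon/Sun  2142: Tue/Mon  2143: Wed/Tue ✓
Both conditions hold in: 2115, 2126, 2137, 2143 — 4.

4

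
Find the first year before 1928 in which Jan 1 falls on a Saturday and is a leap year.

Jan 1 advances by 2 weekdays after a leap year and by 1 after a common year.
1928: Jan 1 is Sunday (leap).
1927: Saturday
1926: Friday
1925: Thursday
1924: Tuesday (leap)
1923: Monday
1922: Sunday
1921: Saturday
1920: Thursday (leap)
1919: Wednesday
1918: Tuesday
1917: Monday
1916: Saturday (leap)
1916 begins on a Saturday and is a leap year.

1916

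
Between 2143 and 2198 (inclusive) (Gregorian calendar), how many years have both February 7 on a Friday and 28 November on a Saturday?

2

Check each year's weekday for February 7 and 28 November:
  2143: Thu/Thu  2144: Fri/Sat ✓  2145: Sun/Sun  2146: Mon/Mon  2147: Tue/Tue  2148: Wed/Thu  2149: Fri/Fri  2150: Sat/Sat  2151: Sun/Sun  2152: Mon/Tue  2153: Wed/Wed  2154: Thu/Thu  2155: Fri/Fri  2156: Sat/Sun  …(28 more)…  2185: Mon/Mon  2186: Tue/Tue  2187: Wed/Wed  2188: Thu/Fri  2189: Sat/Sat  2190: Sun/Sun  2191: Mon/Mon  2192: Tue/Wed  2193: Thu/Thu  2194: Fri/Fri  2195: Sat/Sat  2196: Sun/Mon  2197: Tue/Tue  2198: Wed/Wed
Both conditions hold in: 2144, 2172 — 2.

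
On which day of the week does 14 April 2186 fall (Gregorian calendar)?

January 1, 2186 is a Sunday.
April 14 is day 104 of the year, i.e. 103 days after Jan 1.
103 mod 7 = 5, so advance 5 weekdays from Sunday: Friday.

Friday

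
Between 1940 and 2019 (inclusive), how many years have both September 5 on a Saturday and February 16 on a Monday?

Check each year's weekday for September 5 and February 16:
  1940: Thu/Fri  1941: Fri/Sun  1942: Sat/Mon ✓  1943: Sun/Tue  1944: Tue/Wed  1945: Wed/Fri  1946: Thu/Sat  1947: Fri/Sun  1948: Sun/Mon  1949: Mon/Wed  1950: Tue/Thu  1951: Wed/Fri  1952: Fri/Sat  1953: Sat/Mon ✓  …(52 more)…  2006: Tue/Thu  2007: Wed/Fri  2008: Fri/Sat  2009: Sat/Mon ✓  2010: Sun/Tue  2011: Mon/Wed  2012: Wed/Thu  2013: Thu/Sat  2014: Fri/Sun  2015: Sat/Mon ✓  2016: Mon/Tue  2017: Tue/Thu  2018: Wed/Fri  2019: Thu/Sat
Both conditions hold in: 1942, 1953, 1959, 1970, 1981, 1987, 1998, 2009, 2015 — 9.

9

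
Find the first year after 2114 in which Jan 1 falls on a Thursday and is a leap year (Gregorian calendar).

Jan 1 advances by 2 weekdays after a leap year and by 1 after a common year.
2114: Jan 1 is Monday.
2115: Tuesday
2116: Wednesday (leap)
2117: Friday
2118: Saturday
2119: Sunday
2120: Monday (leap)
2121: Wednesday
2122: Thursday
2123: Friday
2124: Saturday (leap)
2125: Monday
2126: Tuesday
2127: Wednesday
2128: Thursday (leap)
2128 begins on a Thursday and is a leap year.

2128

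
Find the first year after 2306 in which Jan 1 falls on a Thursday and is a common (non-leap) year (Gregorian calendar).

Jan 1 advances by 2 weekdays after a leap year and by 1 after a common year.
2306: Jan 1 is Monday.
2307: Tuesday
2308: Wednesday (leap)
2309: Friday
2310: Saturday
2311: Sunday
2312: Monday (leap)
2313: Wednesday
2314: Thursday
2314 begins on a Thursday and is a common year.

2314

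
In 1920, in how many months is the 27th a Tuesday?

Check the 27th of each month of 1920: Jan 27: Tue, Feb 27: Fri, Mar 27: Sat, Apr 27: Tue, May 27: Thu, Jun 27: Sun, Jul 27: Tue, Aug 27: Fri, Sep 27: Mon, Oct 27: Wed, Nov 27: Sat, Dec 27: Mon.
Tuesday occurs in January, April, July — 3 months.

3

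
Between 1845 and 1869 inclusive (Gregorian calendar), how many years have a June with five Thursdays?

6

June has 30 days; it has five Thursdays when Thursday falls among the first (month-length − 28) days — i.e. when June 1 is one of Thursday/Wednesday.
June 1 by year: 1845:Sun 1846:Mon 1847:Tue 1848:Thu✓ 1849:Fri 1850:Sat 1851:Sun 1852:Tue 1853:Wed✓ 1854:Thu✓ 1855:Fri 1856:Sun 1857:Mon 1858:Tue 1859:Wed✓ 1860:Fri 1861:Sat 1862:Sun 1863:Mon 1864:Wed✓ 1865:Thu✓ 1866:Fri 1867:Sat 1868:Mon 1869:Tue
Years with five Thursdays: 1848, 1853, 1854, 1859, 1864, 1865 → 6.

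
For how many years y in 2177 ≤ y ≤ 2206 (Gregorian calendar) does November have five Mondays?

November has 30 days; it has five Mondays when Monday falls among the first (month-length − 28) days — i.e. when November 1 is one of Monday/Sunday.
November 1 by year: 2177:Sat 2178:Sun✓ 2179:Mon✓ 2180:Wed 2181:Thu 2182:Fri 2183:Sat 2184:Mon✓ 2185:Tue 2186:Wed 2187:Thu 2188:Sat 2189:Sun✓ 2190:Mon✓ 2191:Tue 2192:Thu 2193:Fri 2194:Sat 2195:Sun✓ 2196:Tue 2197:Wed 2198:Thu 2199:Fri 2200:Sat 2201:Sun✓ 2202:Mon✓ 2203:Tue 2204:Thu 2205:Fri 2206:Sat
Years with five Mondays: 2178, 2179, 2184, 2189, 2190, 2195, 2201, 2202 → 8.

8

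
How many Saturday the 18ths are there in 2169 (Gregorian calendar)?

Check the 18th of each month of 2169: Jan 18: Wed, Feb 18: Sat, Mar 18: Sat, Apr 18: Tue, May 18: Thu, Jun 18: Sun, Jul 18: Tue, Aug 18: Fri, Sep 18: Mon, Oct 18: Wed, Nov 18: Sat, Dec 18: Mon.
Saturday occurs in February, March, November — 3 months.

3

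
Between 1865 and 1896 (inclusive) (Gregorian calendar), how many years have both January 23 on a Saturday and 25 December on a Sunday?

Check each year's weekday for January 23 and 25 December:
  1865: Mon/Mon  1866: Tue/Tue  1867: Wed/Wed  1868: Thu/Fri  1869: Sat/Sat  1870: Sun/Sun  1871: Mon/Mon  1872: Tue/Wed  1873: Thu/Thu  1874: Fri/Fri  1875: Sat/Sat  1876: Sun/Mon  1877: Tue/Tue  1878: Wed/Wed  …(4 more)…  1883: Tue/Tue  1884: Wed/Thu  1885: Fri/Fri  1886: Sat/Sat  1887: Sun/Sun  1888: Mon/Tue  1889: Wed/Wed  1890: Thu/Thu  1891: Fri/Fri  1892: Sat/Sun ✓  1893: Mon/Mon  1894: Tue/Tue  1895: Wed/Wed  1896: Thu/Fri
Both conditions hold in: 1892 — 1.

1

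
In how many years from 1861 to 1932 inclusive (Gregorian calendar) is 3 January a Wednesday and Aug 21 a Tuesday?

Check each year's weekday for 3 January and Aug 21:
  1861: Thu/Wed  1862: Fri/Thu  1863: Sat/Fri  1864: Sun/Sun  1865: Tue/Mon  1866: Wed/Tue ✓  1867: Thu/Wed  1868: Fri/Fri  1869: Sun/Sat  1870: Mon/Sun  1871: Tue/Mon  1872: Wed/Wed  1873: Fri/Thu  1874: Sat/Fri  …(44 more)…  1919: Fri/Thu  1920: Sat/Sat  1921: Mon/Sun  1922: Tue/Mon  1923: Wed/Tue ✓  1924: Thu/Thu  1925: Sat/Fri  1926: Sun/Sat  1927: Mon/Sun  1928: Tue/Tue  1929: Thu/Wed  1930: Fri/Thu  1931: Sat/Fri  1932: Sun/Sun
Both conditions hold in: 1866, 1877, 1883, 1894, 1900, 1906, 1917, 1923 — 8.

8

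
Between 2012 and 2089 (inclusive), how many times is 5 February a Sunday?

Track 5 February's weekday year by year (advancing +1, or +2 across a Feb 29):
  2012: Sun ✓  2013: Tue (+2)  2014: Wed (+1)  2015: Thu (+1)  2016: Fri (+1)
  2017: Sun (+2) ✓  2018: Mon (+1)  2019: Tue (+1)  2020: Wed (+1)  2021: Fri (+2)
  2022: Sat (+1)  2023: Sun (+1) ✓  2024: Mon (+1)  2025: Wed (+2)  … (50 more years) …
  2076: Wed (+1)  2077: Fri (+2)  2078: Sat (+1)  2079: Sun (+1) ✓  2080: Mon (+1)
  2081: Wed (+2)  2082: Thu (+1)  2083: Fri (+1)  2084: Sat (+1)  2085: Mon (+2)
  2086: Tue (+1)  2087: Wed (+1)  2088: Thu (+1)  2089: Sat (+2)
Sunday years: 2012, 2017, 2023, 2034, 2040, 2045, 2051, 2062, 2068, 2073, 2079 — 11 in total.

11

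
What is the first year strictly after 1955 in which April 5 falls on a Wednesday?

1961

From one year to the next, a fixed date's weekday advances by 1, or by 2 when a Feb 29 lies between the two dates.
1955: April 5 is Tuesday.
1956: Thursday (+2)
1957: Friday (+1)
1958: Saturday (+1)
1959: Sunday (+1)
1960: Tuesday (+2)
1961: Wednesday (+1)
April 5 falls on a Wednesday in 1961.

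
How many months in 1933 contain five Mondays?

4

A month of length L has five Mondays iff its first Monday is on day ≤ L−28 (so day 1–3 in a 31-day month, 1–2 in a 30-day month, day 1 in a leap February).
Checking each month of 1933: Jan starts Sun (31d) ✓; Feb starts Wed (28d); Mar starts Wed (31d); Apr starts Sat (30d); May starts Mon (31d) ✓; Jun starts Thu (30d); Jul starts Sat (31d) ✓; Aug starts Tue (31d); Sep starts Fri (30d); Oct starts Sun (31d) ✓; Nov starts Wed (30d); Dec starts Fri (31d).
Five-Monday months: January, May, July, October → 4.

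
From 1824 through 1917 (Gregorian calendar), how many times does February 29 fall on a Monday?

4

Leap years in 1824–1917: 23 of them.
Feb 29 weekday advances by 5 (mod 7) from one leap year to the next four years later (or differs when a century non-leap intervenes).
Leap-day weekdays: 1824:Sun 1828:Fri 1832:Wed 1836:Mon✓ 1840:Sat 1844:Thu 1848:Tue 1852:Sun 1856:Fri 1860:Wed 1864:Mon✓ 1868:Sat 1872:Thu 1876:Tue 1880:Sun 1884:Fri 1888:Wed 1892:Mon✓ 1896:Sat 1904:Mon✓ 1908:Sat 1912:Thu 1916:Tue
Monday: 1836, 1864, 1892, 1904 → 4.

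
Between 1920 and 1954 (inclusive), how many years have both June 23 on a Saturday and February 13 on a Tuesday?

4

Check each year's weekday for June 23 and February 13:
  1920: Wed/Fri  1921: Thu/Sun  1922: Fri/Mon  1923: Sat/Tue ✓  1924: Mon/Wed  1925: Tue/Fri  1926: Wed/Sat  1927: Thu/Sun  1928: Sat/Mon  1929: Sun/Wed  1930: Mon/Thu  1931: Tue/Fri  1932: Thu/Sat  1933: Fri/Mon  …(7 more)…  1941: Mon/Thu  1942: Tue/Fri  1943: Wed/Sat  1944: Fri/Sun  1945: Sat/Tue ✓  1946: Sun/Wed  1947: Mon/Thu  1948: Wed/Fri  1949: Thu/Sun  1950: Fri/Mon  1951: Sat/Tue ✓  1952: Mon/Wed  1953: Tue/Fri  1954: Wed/Sat
Both conditions hold in: 1923, 1934, 1945, 1951 — 4.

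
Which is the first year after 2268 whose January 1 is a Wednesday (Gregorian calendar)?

Jan 1 advances by 2 weekdays after a leap year and by 1 after a common year.
2268: Jan 1 is Wednesday (leap).
2269: Friday
2270: Saturday
2271: Sunday
2272: Monday (leap)
2273: Wednesday
2273 begins on a Wednesday

2273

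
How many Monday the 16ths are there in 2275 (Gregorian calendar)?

1

Check the 16th of each month of 2275: Jan 16: Sat, Feb 16: Tue, Mar 16: Tue, Apr 16: Fri, May 16: Sun, Jun 16: Wed, Jul 16: Fri, Aug 16: Mon, Sep 16: Thu, Oct 16: Sat, Nov 16: Tue, Dec 16: Thu.
Monday occurs in August — 1 month.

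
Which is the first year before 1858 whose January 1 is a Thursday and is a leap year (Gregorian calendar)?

Jan 1 advances by 2 weekdays after a leap year and by 1 after a common year.
1858: Jan 1 is Friday.
1857: Thursday
1856: Tuesday (leap)
1855: Monday
1854: Sunday
1853: Saturday
1852: Thursday (leap)
1852 begins on a Thursday and is a leap year.

1852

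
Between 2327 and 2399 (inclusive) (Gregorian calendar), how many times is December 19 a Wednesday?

Track December 19's weekday year by year (advancing +1, or +2 across a Feb 29):
  2327: Mon  2328: Wed (+2) ✓  2329: Thu (+1)  2330: Fri (+1)  2331: Sat (+1)
  2332: Mon (+2)  2333: Tue (+1)  2334: Wed (+1) ✓  2335: Thu (+1)  2336: Sat (+2)
  2337: Sun (+1)  2338: Mon (+1)  2339: Tue (+1)  2340: Thu (+2)  … (45 more years) …
  2386: Fri (+1)  2387: Sat (+1)  2388: Mon (+2)  2389: Tue (+1)  2390: Wed (+1) ✓
  2391: Thu (+1)  2392: Sat (+2)  2393: Sun (+1)  2394: Mon (+1)  2395: Tue (+1)
  2396: Thu (+2)  2397: Fri (+1)  2398: Sat (+1)  2399: Sun (+1)
Wednesday years: 2328, 2334, 2345, 2351, 2356, 2362, 2373, 2379, 2384, 2390 — 10 in total.

10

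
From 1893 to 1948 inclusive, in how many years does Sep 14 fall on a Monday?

Track Sep 14's weekday year by year (advancing +1, or +2 across a Feb 29):
  1893: Thu  1894: Fri (+1)  1895: Sat (+1)  1896: Mon (+2) ✓  1897: Tue (+1)
  1898: Wed (+1)  1899: Thu (+1)  1900: Fri (+1)  1901: Sat (+1)  1902: Sun (+1)
  1903: Mon (+1) ✓  1904: Wed (+2)  1905: Thu (+1)  1906: Fri (+1)  … (28 more years) …
  1935: Sat (+1)  1936: Mon (+2) ✓  1937: Tue (+1)  1938: Wed (+1)  1939: Thu (+1)
  1940: Sat (+2)  1941: Sun (+1)  1942: Mon (+1) ✓  1943: Tue (+1)  1944: Thu (+2)
  1945: Fri (+1)  1946: Sat (+1)  1947: Sun (+1)  1948: Tue (+2)
Monday years: 1896, 1903, 1908, 1914, 1925, 1931, 1936, 1942 — 8 in total.

8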